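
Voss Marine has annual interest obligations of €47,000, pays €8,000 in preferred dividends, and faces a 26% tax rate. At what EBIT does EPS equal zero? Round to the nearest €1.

Preferred dividends are paid after tax, so their pre-tax equivalent is €8,000 ÷ (1 − 0.26) = €10,810.81.
EPS = 0 when EBIT covers interest plus the pre-tax preferred burden: €47,000 + €10,810.81 = €57,810.81.

€57,811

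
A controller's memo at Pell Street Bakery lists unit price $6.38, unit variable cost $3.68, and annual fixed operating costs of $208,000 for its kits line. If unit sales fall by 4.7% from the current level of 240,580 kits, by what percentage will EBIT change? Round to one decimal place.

-6.9%

At 240,580 units, contribution = 240,580 × $2.70 = $649,566.00.
Operating income = contribution − fixed costs = $649,566.00 − $208,000 = $441,566.00.
So DOL = total CM / EBIT = $649,566.00 / $441,566.00 = 1.4711.
So EBIT moves 1.4711 × (-4.7%) = -6.9%.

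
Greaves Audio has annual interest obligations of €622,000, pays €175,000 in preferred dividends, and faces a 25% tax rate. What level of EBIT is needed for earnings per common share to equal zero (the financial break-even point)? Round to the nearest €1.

€855,333

Grossing the preferred dividend up to pre-tax terms: €175,000 / (1 − 0.25) = €233,333.33.
EPS = 0 when EBIT covers interest plus the pre-tax preferred burden: €622,000 + €233,333.33 = €855,333.33.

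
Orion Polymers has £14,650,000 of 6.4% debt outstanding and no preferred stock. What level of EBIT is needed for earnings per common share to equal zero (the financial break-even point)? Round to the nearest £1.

£937,600

Annual interest = 6.4% × £14,650,000 = £937,600.00.
With no preferred dividends, EPS = 0 when EBIT exactly covers interest, so the financial break-even EBIT is £937,600.00.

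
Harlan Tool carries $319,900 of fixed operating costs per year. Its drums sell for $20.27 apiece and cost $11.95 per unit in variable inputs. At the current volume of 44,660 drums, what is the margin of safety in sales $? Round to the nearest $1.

Unit CM = price − variable cost = $20.27 − $11.95 = $8.32. Break-even units = $319,900 ÷ $8.32 = 38,449.52; break-even revenue = 38,449.52 × $20.27 = $779,371.75.
Current sales = 44,660 × $20.27 = $905,258.20.
Margin of safety = $905,258.20 − $779,371.75 = $125,886.

$125,886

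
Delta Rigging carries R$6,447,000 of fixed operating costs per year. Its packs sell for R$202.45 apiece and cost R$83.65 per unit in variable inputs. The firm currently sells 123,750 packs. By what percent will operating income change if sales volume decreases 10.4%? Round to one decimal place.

At 123,750 units, contribution = 123,750 × R$118.80 = R$14,701,500.00.
EBIT = R$14,701,500.00 − R$6,447,000 = R$8,254,500.00.
Degree of operating leverage = R$14,701,500.00 / R$8,254,500.00 = 1.7810.
Operating income changes by 1.7810 × -10.4% = -18.5%.

-18.5%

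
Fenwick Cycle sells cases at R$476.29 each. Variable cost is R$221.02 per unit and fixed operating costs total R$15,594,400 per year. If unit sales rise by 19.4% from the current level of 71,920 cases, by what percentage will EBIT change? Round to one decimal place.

Contribution at this volume is 71,920 × R$255.27 = R$18,359,018.40.
EBIT = R$18,359,018.40 − R$15,594,400 = R$2,764,618.40.
DOL = contribution ÷ EBIT = R$18,359,018.40 ÷ R$2,764,618.40 = 6.6407.
So EBIT moves 6.6407 × (+19.4%) = +128.8%.

+128.8%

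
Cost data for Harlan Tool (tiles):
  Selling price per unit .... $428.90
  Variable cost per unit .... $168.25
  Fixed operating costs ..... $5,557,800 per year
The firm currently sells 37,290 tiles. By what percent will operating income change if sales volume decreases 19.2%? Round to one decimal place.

-44.8%

At 37,290 units, contribution = 37,290 × $260.65 = $9,719,638.50.
Operating income = contribution − fixed costs = $9,719,638.50 − $5,557,800 = $4,161,838.50.
So DOL = total CM / EBIT = $9,719,638.50 / $4,161,838.50 = 2.3354.
Operating income changes by 2.3354 × -19.2% = -44.8%.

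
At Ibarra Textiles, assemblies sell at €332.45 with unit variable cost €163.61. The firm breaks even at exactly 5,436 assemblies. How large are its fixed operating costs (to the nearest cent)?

€917,814.24

Each unit contributes €332.45 − €163.61 = €168.84.
Fixed costs = break-even units × CM = 5,436 × €168.84 = €917,814.24.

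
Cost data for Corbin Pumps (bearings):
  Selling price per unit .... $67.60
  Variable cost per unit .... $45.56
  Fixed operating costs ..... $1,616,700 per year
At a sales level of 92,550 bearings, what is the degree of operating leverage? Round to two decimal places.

At 92,550 units, contribution = 92,550 × $22.04 = $2,039,802.00.
Operating income = contribution − fixed costs = $2,039,802.00 − $1,616,700 = $423,102.00.
DOL = contribution ÷ EBIT = $2,039,802.00 ÷ $423,102.00 = 4.8211.

4.82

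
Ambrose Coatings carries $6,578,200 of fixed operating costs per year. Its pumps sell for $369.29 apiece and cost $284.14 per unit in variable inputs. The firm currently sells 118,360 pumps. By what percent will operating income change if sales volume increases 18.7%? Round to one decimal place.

Total contribution margin = 118,360 × $85.15 = $10,078,354.00.
Operating income = contribution − fixed costs = $10,078,354.00 − $6,578,200 = $3,500,154.00.
So DOL = total CM / EBIT = $10,078,354.00 / $3,500,154.00 = 2.8794.
So EBIT moves 2.8794 × (+18.7%) = +53.8%.

+53.8%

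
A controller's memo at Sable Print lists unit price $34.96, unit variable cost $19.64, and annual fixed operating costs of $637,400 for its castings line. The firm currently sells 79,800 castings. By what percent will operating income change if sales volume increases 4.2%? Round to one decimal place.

+8.8%

Contribution at this volume is 79,800 × $15.32 = $1,222,536.00.
EBIT = $1,222,536.00 − $637,400 = $585,136.00.
DOL = contribution ÷ EBIT = $1,222,536.00 ÷ $585,136.00 = 2.0893.
So EBIT moves 2.0893 × (+4.2%) = +8.8%.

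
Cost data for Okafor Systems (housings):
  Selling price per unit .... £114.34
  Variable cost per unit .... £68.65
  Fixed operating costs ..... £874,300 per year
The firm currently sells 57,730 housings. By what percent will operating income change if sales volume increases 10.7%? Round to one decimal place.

Total contribution margin = 57,730 × £45.69 = £2,637,683.70.
Subtracting fixed costs: EBIT = £2,637,683.70 − £874,300 = £1,763,383.70.
DOL = contribution ÷ EBIT = £2,637,683.70 ÷ £1,763,383.70 = 1.4958.
%ΔEBIT = DOL × %ΔSales = 1.4958 × +10.7% = +16.0%.

+16.0%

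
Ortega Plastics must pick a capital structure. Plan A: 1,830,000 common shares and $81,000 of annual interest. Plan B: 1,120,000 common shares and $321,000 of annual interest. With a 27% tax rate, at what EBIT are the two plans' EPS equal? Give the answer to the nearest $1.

$699,592

At indifference, (EBIT − 81,000)(1 − t)/1,830,000 = (EBIT − 321,000)(1 − t)/1,120,000.
Cancelling (1 − t) and cross-multiplying: 1,120,000·(EBIT − 81,000) = 1,830,000·(EBIT − 321,000).
EBIT × (1,830,000 − 1,120,000) = 321,000 × 1,830,000 − 81,000 × 1,120,000 = 496,710,000,000, so EBIT = 496,710,000,000 ÷ 710,000 = 699,591.55.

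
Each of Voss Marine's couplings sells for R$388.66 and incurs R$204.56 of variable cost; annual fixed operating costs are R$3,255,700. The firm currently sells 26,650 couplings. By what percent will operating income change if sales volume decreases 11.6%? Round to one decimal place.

At 26,650 units, contribution = 26,650 × R$184.10 = R$4,906,265.00.
Subtracting fixed costs: EBIT = R$4,906,265.00 − R$3,255,700 = R$1,650,565.00.
Degree of operating leverage = R$4,906,265.00 / R$1,650,565.00 = 2.9725.
So EBIT moves 2.9725 × (-11.6%) = -34.5%.

-34.5%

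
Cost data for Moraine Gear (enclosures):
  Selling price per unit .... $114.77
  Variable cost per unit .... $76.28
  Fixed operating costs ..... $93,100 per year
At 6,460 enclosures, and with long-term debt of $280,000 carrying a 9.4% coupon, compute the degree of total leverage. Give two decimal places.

Total contribution margin = 6,460 × $38.49 = $248,645.40.
EBIT = $248,645.40 − $93,100 = $155,545.40. Interest = $26,320.00, so EBIT − I = $129,225.40.
DCL = contribution ÷ (EBIT − I) = $248,645.40 ÷ $129,225.40 = 1.9241.

1.92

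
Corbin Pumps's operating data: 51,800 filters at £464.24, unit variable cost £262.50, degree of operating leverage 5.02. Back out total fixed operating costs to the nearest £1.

£8,368,432

At 51,800 units, contribution = 51,800 × £201.74 = £10,450,132.00.
Since DOL = CM ÷ EBIT, EBIT = £10,450,132.00 ÷ 5.02 = £2,081,699.60.
And FC = contribution − EBIT = £10,450,132.00 − £2,081,699.60 = £8,368,432.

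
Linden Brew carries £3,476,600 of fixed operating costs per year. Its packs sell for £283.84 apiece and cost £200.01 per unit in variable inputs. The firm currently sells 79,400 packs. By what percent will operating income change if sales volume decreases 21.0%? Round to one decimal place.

Total contribution margin = 79,400 × £83.83 = £6,656,102.00.
Subtracting fixed costs: EBIT = £6,656,102.00 − £3,476,600 = £3,179,502.00.
DOL = contribution ÷ EBIT = £6,656,102.00 ÷ £3,179,502.00 = 2.0934.
%ΔEBIT = DOL × %ΔSales = 2.0934 × -21.0% = -44.0%.

-44.0%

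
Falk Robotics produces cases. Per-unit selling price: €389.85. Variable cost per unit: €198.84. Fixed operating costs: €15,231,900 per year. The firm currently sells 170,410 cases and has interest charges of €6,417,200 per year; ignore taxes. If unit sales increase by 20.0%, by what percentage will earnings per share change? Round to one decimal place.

At 170,410 units, contribution = 170,410 × €191.01 = €32,550,014.10.
Operating income = contribution − fixed costs = €32,550,014.10 − €15,231,900 = €17,318,114.10.
Interest = €6,417,200.00, so EBIT − I = €10,900,914.10.
DCL = total CM / (EBIT − I) = €32,550,014.10 / €10,900,914.10 = 2.9860.
%ΔEPS = DCL × %ΔSales = 2.9860 × +20.0% = +59.7%.

+59.7%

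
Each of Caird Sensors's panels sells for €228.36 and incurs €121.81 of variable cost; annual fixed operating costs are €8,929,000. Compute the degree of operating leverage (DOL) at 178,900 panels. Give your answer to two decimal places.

1.88

At 178,900 units, contribution = 178,900 × €106.55 = €19,061,795.00.
Operating income = contribution − fixed costs = €19,061,795.00 − €8,929,000 = €10,132,795.00.
DOL = contribution ÷ EBIT = €19,061,795.00 ÷ €10,132,795.00 = 1.8812.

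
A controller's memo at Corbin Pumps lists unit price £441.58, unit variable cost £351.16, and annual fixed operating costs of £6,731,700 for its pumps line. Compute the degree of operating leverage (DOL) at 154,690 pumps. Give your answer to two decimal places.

Contribution at this volume is 154,690 × £90.42 = £13,987,069.80.
EBIT = £13,987,069.80 − £6,731,700 = £7,255,369.80.
So DOL = total CM / EBIT = £13,987,069.80 / £7,255,369.80 = 1.9278.

1.93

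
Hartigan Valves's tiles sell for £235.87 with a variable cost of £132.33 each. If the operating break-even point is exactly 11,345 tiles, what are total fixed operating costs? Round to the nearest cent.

£1,174,661.30

Each unit contributes £235.87 − £132.33 = £103.54.
Since BE = FC / CM, FC = 11,345 × £103.54 = £1,174,661.30.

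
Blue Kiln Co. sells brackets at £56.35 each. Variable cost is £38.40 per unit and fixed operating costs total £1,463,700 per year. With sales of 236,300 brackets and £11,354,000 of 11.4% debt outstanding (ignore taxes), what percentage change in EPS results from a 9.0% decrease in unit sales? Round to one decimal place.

Contribution at this volume is 236,300 × £17.95 = £4,241,585.00.
EBIT = £4,241,585.00 − £1,463,700 = £2,777,885.00.
After interest of £1,294,356.00, pre-tax earnings = £1,483,529.00.
Degree of combined leverage = contribution ÷ (EBIT − I) = £4,241,585.00 ÷ £1,483,529.00 = 2.8591.
%ΔEPS = DCL × %ΔSales = 2.8591 × -9.0% = -25.7%.

-25.7%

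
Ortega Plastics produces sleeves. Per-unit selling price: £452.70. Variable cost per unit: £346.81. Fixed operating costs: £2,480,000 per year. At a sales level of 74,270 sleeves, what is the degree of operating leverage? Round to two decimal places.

1.46

Total contribution margin = 74,270 × £105.89 = £7,864,450.30.
EBIT = £7,864,450.30 − £2,480,000 = £5,384,450.30.
DOL = contribution ÷ EBIT = £7,864,450.30 ÷ £5,384,450.30 = 1.4606.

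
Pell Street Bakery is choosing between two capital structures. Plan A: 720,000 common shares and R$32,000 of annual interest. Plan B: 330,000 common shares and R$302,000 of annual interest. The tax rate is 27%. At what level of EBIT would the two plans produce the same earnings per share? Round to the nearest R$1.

At indifference, (EBIT − 32,000)(1 − t)/720,000 = (EBIT − 302,000)(1 − t)/330,000.
The (1 − t) factor cancels: (EBIT − 32,000) × 330,000 = (EBIT − 302,000) × 720,000.
Solving, EBIT = (302,000·720,000 − 32,000·330,000) / (720,000 − 330,000) = 206,880,000,000 / 390,000 = 530,461.54.

R$530,462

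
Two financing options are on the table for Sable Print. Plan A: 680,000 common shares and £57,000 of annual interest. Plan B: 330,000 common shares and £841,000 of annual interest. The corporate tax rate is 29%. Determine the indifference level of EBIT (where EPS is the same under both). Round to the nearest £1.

£1,580,200

At indifference, (EBIT − 57,000)(1 − t)/680,000 = (EBIT − 841,000)(1 − t)/330,000.
Cancelling (1 − t) and cross-multiplying: 330,000·(EBIT − 57,000) = 680,000·(EBIT − 841,000).
Solving, EBIT = (841,000·680,000 − 57,000·330,000) / (680,000 − 330,000) = 553,070,000,000 / 350,000 = 1,580,200.00.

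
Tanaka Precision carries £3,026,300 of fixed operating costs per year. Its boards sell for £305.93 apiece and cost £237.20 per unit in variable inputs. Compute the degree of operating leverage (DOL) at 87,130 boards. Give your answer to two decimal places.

Contribution at this volume is 87,130 × £68.73 = £5,988,444.90.
EBIT = £5,988,444.90 − £3,026,300 = £2,962,144.90.
Degree of operating leverage = £5,988,444.90 / £2,962,144.90 = 2.0217.

2.02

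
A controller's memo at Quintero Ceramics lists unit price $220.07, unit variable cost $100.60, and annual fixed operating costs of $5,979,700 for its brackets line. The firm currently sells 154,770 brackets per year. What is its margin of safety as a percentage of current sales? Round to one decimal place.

Unit CM = price − variable cost = $220.07 − $100.60 = $119.47. Break-even units = $5,979,700 ÷ $119.47 = 50,051.90; break-even revenue = 50,051.90 × $220.07 = $11,014,920.72.
Actual sales revenue = 154,770 × $220.07 = $34,060,233.90.
Margin of safety = ($34,060,233.90 − $11,014,920.72) ÷ $34,060,233.90 = 67.7%.

67.7%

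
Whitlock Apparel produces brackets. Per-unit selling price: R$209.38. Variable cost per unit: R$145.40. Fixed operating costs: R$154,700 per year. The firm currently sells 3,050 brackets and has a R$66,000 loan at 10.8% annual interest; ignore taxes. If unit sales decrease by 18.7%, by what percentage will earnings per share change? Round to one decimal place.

-109.5%

At 3,050 units, contribution = 3,050 × R$63.98 = R$195,139.00.
Operating income = contribution − fixed costs = R$195,139.00 − R$154,700 = R$40,439.00.
Interest = R$7,128.00, so EBIT − I = R$33,311.00.
Degree of combined leverage = contribution ÷ (EBIT − I) = R$195,139.00 ÷ R$33,311.00 = 5.8581.
%ΔEPS = DCL × %ΔSales = 5.8581 × -18.7% = -109.5%.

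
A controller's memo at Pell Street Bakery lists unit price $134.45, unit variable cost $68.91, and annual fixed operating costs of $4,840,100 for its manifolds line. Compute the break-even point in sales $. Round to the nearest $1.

$9,929,073

Contribution margin per unit = $134.45 − $68.91 = $65.54, a CM ratio of $65.54 ÷ $134.45 = 0.4875.
Break-even sales = FC ÷ CM ratio = $4,840,100 × $134.45 / $65.54 = $9,929,073.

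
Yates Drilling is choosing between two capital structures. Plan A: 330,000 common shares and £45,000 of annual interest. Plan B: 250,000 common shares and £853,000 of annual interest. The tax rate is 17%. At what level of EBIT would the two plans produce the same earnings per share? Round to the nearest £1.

£3,378,000

Set EPS_A = EPS_B: (EBIT − £45,000)(1 − 0.17) ÷ 330,000 = (EBIT − £853,000)(1 − 0.17) ÷ 250,000.
The (1 − t) factor cancels: (EBIT − 45,000) × 250,000 = (EBIT − 853,000) × 330,000.
EBIT × (330,000 − 250,000) = 853,000 × 330,000 − 45,000 × 250,000 = 270,240,000,000, so EBIT = 270,240,000,000 ÷ 80,000 = 3,378,000.00.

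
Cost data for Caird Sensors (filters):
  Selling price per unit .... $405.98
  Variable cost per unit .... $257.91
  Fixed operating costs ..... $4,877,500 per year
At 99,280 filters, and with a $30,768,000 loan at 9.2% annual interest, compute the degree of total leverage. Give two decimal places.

Contribution at this volume is 99,280 × $148.07 = $14,700,389.60.
EBIT = $14,700,389.60 − $4,877,500 = $9,822,889.60. Interest = $2,830,656.00, so EBIT − I = $6,992,233.60.
DCL = contribution ÷ (EBIT − I) = $14,700,389.60 ÷ $6,992,233.60 = 2.1024.

2.10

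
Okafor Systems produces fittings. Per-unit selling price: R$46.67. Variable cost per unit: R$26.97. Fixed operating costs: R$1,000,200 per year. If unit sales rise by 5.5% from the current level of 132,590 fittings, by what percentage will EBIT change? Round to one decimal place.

+8.9%

At 132,590 units, contribution = 132,590 × R$19.70 = R$2,612,023.00.
EBIT = R$2,612,023.00 − R$1,000,200 = R$1,611,823.00.
So DOL = total CM / EBIT = R$2,612,023.00 / R$1,611,823.00 = 1.6205.
So EBIT moves 1.6205 × (+5.5%) = +8.9%.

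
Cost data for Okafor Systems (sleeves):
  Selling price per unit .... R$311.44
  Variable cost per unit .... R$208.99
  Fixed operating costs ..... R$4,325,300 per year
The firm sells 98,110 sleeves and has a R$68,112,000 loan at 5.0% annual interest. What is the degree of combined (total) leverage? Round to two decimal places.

Total contribution margin = 98,110 × R$102.45 = R$10,051,369.50.
Subtracting fixed costs: EBIT = R$10,051,369.50 − R$4,325,300 = R$5,726,069.50. Interest = R$3,405,600.00.
DOL = R$10,051,369.50 ÷ R$5,726,069.50 = 1.7554; DFL = R$5,726,069.50 ÷ R$2,320,469.50 = 2.4676.
Combined leverage = 1.7554 × 2.4676 = 4.3316.

4.33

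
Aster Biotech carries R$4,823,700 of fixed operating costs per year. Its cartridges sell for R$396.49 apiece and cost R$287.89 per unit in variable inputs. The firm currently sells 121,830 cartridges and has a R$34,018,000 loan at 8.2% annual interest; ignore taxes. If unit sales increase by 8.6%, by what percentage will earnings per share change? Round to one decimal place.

Total contribution margin = 121,830 × R$108.60 = R$13,230,738.00.
EBIT = R$13,230,738.00 − R$4,823,700 = R$8,407,038.00.
Interest = R$2,789,476.00, so EBIT − I = R$5,617,562.00.
Degree of combined leverage = contribution ÷ (EBIT − I) = R$13,230,738.00 ÷ R$5,617,562.00 = 2.3552.
EPS therefore changes by 2.3552 × (+8.6%) = +20.3%.

+20.3%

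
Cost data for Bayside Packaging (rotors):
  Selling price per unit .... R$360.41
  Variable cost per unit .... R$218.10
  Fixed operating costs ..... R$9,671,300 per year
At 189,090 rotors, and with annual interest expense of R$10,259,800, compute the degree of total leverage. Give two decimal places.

3.86

At 189,090 units, contribution = 189,090 × R$142.31 = R$26,909,397.90.
Subtracting fixed costs: EBIT = R$26,909,397.90 − R$9,671,300 = R$17,238,097.90. Interest = R$10,259,800.00.
DOL = R$26,909,397.90 ÷ R$17,238,097.90 = 1.5610; DFL = R$17,238,097.90 ÷ R$6,978,297.90 = 2.4702.
DCL = DOL × DFL = 1.5610 × 2.4702 = 3.8560.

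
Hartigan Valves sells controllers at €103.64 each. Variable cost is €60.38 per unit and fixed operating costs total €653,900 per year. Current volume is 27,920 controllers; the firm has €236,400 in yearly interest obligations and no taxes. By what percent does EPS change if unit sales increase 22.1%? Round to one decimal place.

At 27,920 units, contribution = 27,920 × €43.26 = €1,207,819.20.
Subtracting fixed costs: EBIT = €1,207,819.20 − €653,900 = €553,919.20.
Interest = €236,400.00, so EBIT − I = €317,519.20.
DCL = total CM / (EBIT − I) = €1,207,819.20 / €317,519.20 = 3.8039.
EPS therefore changes by 3.8039 × (+22.1%) = +84.1%.

+84.1%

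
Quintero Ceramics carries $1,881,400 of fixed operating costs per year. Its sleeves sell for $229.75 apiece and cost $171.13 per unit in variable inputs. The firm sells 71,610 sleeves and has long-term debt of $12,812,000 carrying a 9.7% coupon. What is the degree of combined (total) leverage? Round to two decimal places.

Contribution at this volume is 71,610 × $58.62 = $4,197,778.20.
Operating income = contribution − fixed costs = $4,197,778.20 − $1,881,400 = $2,316,378.20. Interest = $1,242,764.00, so EBIT − I = $1,073,614.20.
DCL = contribution ÷ (EBIT − I) = $4,197,778.20 ÷ $1,073,614.20 = 3.9100.

3.91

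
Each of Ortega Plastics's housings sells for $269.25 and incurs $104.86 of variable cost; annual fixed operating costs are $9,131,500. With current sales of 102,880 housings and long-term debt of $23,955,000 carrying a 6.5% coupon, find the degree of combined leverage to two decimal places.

2.72

At 102,880 units, contribution = 102,880 × $164.39 = $16,912,443.20.
Subtracting fixed costs: EBIT = $16,912,443.20 − $9,131,500 = $7,780,943.20. Interest = $1,557,075.00, so EBIT − I = $6,223,868.20.
DCL = contribution ÷ (EBIT − I) = $16,912,443.20 ÷ $6,223,868.20 = 2.7174.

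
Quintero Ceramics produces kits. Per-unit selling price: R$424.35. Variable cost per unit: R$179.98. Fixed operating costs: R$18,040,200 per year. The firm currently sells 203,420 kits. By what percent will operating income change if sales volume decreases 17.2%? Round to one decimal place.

-27.0%

At 203,420 units, contribution = 203,420 × R$244.37 = R$49,709,745.40.
Subtracting fixed costs: EBIT = R$49,709,745.40 − R$18,040,200 = R$31,669,545.40.
Degree of operating leverage = R$49,709,745.40 / R$31,669,545.40 = 1.5696.
Operating income changes by 1.5696 × -17.2% = -27.0%.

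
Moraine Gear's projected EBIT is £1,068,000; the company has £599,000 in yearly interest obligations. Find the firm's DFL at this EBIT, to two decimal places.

Interest = £599,000.00.
DFL = EBIT ÷ (EBIT − I) = £1,068,000 ÷ (£1,068,000 − £599,000.00) = £1,068,000 ÷ £469,000.00 = 2.2772.

2.28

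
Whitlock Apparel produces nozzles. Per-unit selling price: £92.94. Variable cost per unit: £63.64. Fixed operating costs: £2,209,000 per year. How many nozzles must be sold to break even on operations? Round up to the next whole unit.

75,393 nozzles

Each unit contributes £92.94 − £63.64 = £29.30.
Units to break even: £2,209,000 ÷ £29.30 = 75,392.49, rounded up to 75,393.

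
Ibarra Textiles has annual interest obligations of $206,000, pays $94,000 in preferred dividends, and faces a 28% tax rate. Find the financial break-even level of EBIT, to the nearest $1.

$336,556

Preferred dividends are paid after tax, so their pre-tax equivalent is $94,000 ÷ (1 − 0.28) = $130,555.56.
Financial break-even EBIT = interest + D_p ÷ (1 − t) = $206,000 + $130,555.56 = $336,555.56.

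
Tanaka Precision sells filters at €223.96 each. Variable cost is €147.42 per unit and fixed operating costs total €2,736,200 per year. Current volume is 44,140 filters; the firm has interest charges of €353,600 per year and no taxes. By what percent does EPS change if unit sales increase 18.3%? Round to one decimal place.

+214.2%

Total contribution margin = 44,140 × €76.54 = €3,378,475.60.
EBIT = €3,378,475.60 − €2,736,200 = €642,275.60.
After interest of €353,600.00, pre-tax earnings = €288,675.60.
DCL = total CM / (EBIT − I) = €3,378,475.60 / €288,675.60 = 11.7034.
EPS therefore changes by 11.7034 × (+18.3%) = +214.2%.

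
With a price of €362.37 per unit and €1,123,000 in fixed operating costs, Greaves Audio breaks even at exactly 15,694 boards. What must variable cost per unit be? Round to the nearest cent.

€290.81

At break-even, FC = Q × (P − VC), so P − VC = €1,123,000 ÷ 15,694 = €71.5560.
Hence VC = price − CM = €362.37 − €71.5560 = €290.81.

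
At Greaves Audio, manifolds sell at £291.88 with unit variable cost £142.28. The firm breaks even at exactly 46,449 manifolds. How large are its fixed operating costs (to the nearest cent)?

£6,948,770.40

Contribution margin per unit = £291.88 − £142.28 = £149.60.
Since BE = FC / CM, FC = 46,449 × £149.60 = £6,948,770.40.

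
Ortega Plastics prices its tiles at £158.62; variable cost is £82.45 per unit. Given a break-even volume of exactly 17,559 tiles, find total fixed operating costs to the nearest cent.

£1,337,469.03

Contribution margin per unit = £158.62 − £82.45 = £76.17.
Since BE = FC / CM, FC = 17,559 × £76.17 = £1,337,469.03.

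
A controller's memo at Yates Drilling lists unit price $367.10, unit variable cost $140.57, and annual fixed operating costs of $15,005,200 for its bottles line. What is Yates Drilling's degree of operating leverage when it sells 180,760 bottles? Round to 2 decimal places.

1.58

At 180,760 units, contribution = 180,760 × $226.53 = $40,947,562.80.
Operating income = contribution − fixed costs = $40,947,562.80 − $15,005,200 = $25,942,362.80.
Degree of operating leverage = $40,947,562.80 / $25,942,362.80 = 1.5784.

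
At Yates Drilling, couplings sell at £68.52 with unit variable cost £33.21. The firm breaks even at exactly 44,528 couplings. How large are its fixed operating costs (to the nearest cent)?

Contribution margin per unit = £68.52 − £33.21 = £35.31.
Since BE = FC / CM, FC = 44,528 × £35.31 = £1,572,283.68.

£1,572,283.68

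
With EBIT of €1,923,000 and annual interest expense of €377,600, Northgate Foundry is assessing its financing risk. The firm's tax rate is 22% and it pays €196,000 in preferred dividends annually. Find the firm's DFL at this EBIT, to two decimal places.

Annual interest charges come to €377,600.00.
Pre-tax preferred-dividend burden = €196,000 ÷ (1 − 0.22) = €251,282.05.
DFL = EBIT ÷ [EBIT − I − D_p/(1−t)] = €1,923,000 ÷ [€1,923,000 − €377,600.00 − €251,282.05] = €1,923,000 ÷ €1,294,117.95 = 1.4860.

1.49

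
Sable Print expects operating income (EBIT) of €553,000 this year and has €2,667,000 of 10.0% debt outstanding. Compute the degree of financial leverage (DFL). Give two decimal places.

1.93

Interest = €266,700.00.
Degree of financial leverage = EBIT / (EBIT − interest) = €553,000 / €286,300.00 = 1.9315.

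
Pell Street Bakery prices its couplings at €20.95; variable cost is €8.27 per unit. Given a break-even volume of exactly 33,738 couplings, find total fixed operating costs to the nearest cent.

Unit CM = price − variable cost = €20.95 − €8.27 = €12.68.
Fixed costs = break-even units × CM = 33,738 × €12.68 = €427,797.84.

€427,797.84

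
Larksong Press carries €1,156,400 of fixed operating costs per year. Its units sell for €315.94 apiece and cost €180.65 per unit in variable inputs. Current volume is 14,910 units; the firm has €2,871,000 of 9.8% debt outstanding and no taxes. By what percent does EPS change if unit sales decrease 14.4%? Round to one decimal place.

Contribution at this volume is 14,910 × €135.29 = €2,017,173.90.
EBIT = €2,017,173.90 − €1,156,400 = €860,773.90.
After interest of €281,358.00, pre-tax earnings = €579,415.90.
Degree of combined leverage = contribution ÷ (EBIT − I) = €2,017,173.90 ÷ €579,415.90 = 3.4814.
EPS therefore changes by 3.4814 × (-14.4%) = -50.1%.

-50.1%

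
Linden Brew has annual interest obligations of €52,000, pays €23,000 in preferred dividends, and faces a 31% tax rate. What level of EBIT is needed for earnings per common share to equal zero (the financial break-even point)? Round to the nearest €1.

€85,333

Preferred dividends are paid after tax, so their pre-tax equivalent is €23,000 ÷ (1 − 0.31) = €33,333.33.
EPS = 0 when EBIT covers interest plus the pre-tax preferred burden: €52,000 + €33,333.33 = €85,333.33.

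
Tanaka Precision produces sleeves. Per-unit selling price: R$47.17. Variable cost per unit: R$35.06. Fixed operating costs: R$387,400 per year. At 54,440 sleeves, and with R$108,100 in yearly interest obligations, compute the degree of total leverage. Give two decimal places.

4.03

Contribution at this volume is 54,440 × R$12.11 = R$659,268.40.
EBIT = R$659,268.40 − R$387,400 = R$271,868.40. Interest = R$108,100.00, so EBIT − I = R$163,768.40.
Degree of total leverage = total CM / (EBIT − interest) = R$659,268.40 / R$163,768.40 = 4.0256.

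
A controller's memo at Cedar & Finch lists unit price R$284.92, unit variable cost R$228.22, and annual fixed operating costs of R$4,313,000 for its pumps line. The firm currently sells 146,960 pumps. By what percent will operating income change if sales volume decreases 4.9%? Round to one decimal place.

Contribution at this volume is 146,960 × R$56.70 = R$8,332,632.00.
EBIT = R$8,332,632.00 − R$4,313,000 = R$4,019,632.00.
So DOL = total CM / EBIT = R$8,332,632.00 / R$4,019,632.00 = 2.0730.
So EBIT moves 2.0730 × (-4.9%) = -10.2%.

-10.2%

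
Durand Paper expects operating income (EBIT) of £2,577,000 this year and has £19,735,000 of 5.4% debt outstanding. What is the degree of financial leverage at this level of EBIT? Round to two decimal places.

1.71

Annual interest charges come to £1,065,690.00.
Degree of financial leverage = EBIT / (EBIT − interest) = £2,577,000 / £1,511,310.00 = 1.7051.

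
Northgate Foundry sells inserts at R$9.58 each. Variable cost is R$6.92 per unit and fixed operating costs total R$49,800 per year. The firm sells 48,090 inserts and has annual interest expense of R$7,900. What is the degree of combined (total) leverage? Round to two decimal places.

Total contribution margin = 48,090 × R$2.66 = R$127,919.40.
EBIT = R$127,919.40 − R$49,800 = R$78,119.40. Interest = R$7,900.00, so EBIT − I = R$70,219.40.
DCL = contribution ÷ (EBIT − I) = R$127,919.40 ÷ R$70,219.40 = 1.8217.

1.82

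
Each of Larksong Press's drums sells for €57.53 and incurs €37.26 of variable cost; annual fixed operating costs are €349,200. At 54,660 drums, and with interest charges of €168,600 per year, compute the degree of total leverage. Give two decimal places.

1.88

At 54,660 units, contribution = 54,660 × €20.27 = €1,107,958.20.
Subtracting fixed costs: EBIT = €1,107,958.20 − €349,200 = €758,758.20. Interest = €168,600.00.
DOL = €1,107,958.20 ÷ €758,758.20 = 1.4602; DFL = €758,758.20 ÷ €590,158.20 = 1.2857.
DCL = DOL × DFL = 1.4602 × 1.2857 = 1.8774.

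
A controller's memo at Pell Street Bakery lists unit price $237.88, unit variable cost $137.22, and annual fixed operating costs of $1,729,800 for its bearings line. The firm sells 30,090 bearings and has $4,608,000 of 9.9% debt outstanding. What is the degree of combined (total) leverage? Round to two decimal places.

Contribution at this volume is 30,090 × $100.66 = $3,028,859.40.
Operating income = contribution − fixed costs = $3,028,859.40 − $1,729,800 = $1,299,059.40. Interest = $456,192.00, so EBIT − I = $842,867.40.
DCL = contribution ÷ (EBIT − I) = $3,028,859.40 ÷ $842,867.40 = 3.5935.

3.59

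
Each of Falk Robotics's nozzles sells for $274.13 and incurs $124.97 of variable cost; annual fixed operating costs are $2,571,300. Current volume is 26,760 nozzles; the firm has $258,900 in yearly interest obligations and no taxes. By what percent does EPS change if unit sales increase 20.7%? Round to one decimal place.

+71.1%

Total contribution margin = 26,760 × $149.16 = $3,991,521.60.
Operating income = contribution − fixed costs = $3,991,521.60 − $2,571,300 = $1,420,221.60.
After interest of $258,900.00, pre-tax earnings = $1,161,321.60.
DCL = total CM / (EBIT − I) = $3,991,521.60 / $1,161,321.60 = 3.4371.
%ΔEPS = DCL × %ΔSales = 3.4371 × +20.7% = +71.1%.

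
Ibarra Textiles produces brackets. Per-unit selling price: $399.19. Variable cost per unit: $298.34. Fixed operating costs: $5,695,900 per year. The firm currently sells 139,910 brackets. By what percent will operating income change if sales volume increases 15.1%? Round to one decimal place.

Total contribution margin = 139,910 × $100.85 = $14,109,923.50.
Subtracting fixed costs: EBIT = $14,109,923.50 − $5,695,900 = $8,414,023.50.
DOL = contribution ÷ EBIT = $14,109,923.50 ÷ $8,414,023.50 = 1.6770.
%ΔEBIT = DOL × %ΔSales = 1.6770 × +15.1% = +25.3%.

+25.3%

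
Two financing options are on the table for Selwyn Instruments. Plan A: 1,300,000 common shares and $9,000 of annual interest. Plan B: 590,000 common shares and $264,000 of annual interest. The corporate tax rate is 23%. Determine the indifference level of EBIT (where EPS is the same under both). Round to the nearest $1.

$475,901

Set EPS_A = EPS_B: (EBIT − $9,000)(1 − 0.23) ÷ 1,300,000 = (EBIT − $264,000)(1 − 0.23) ÷ 590,000.
Cancelling (1 − t) and cross-multiplying: 590,000·(EBIT − 9,000) = 1,300,000·(EBIT − 264,000).
EBIT × (1,300,000 − 590,000) = 264,000 × 1,300,000 − 9,000 × 590,000 = 337,890,000,000, so EBIT = 337,890,000,000 ÷ 710,000 = 475,901.41.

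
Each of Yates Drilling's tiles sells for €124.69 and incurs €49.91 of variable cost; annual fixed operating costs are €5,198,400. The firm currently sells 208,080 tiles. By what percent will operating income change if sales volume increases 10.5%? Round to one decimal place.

Total contribution margin = 208,080 × €74.78 = €15,560,222.40.
EBIT = €15,560,222.40 − €5,198,400 = €10,361,822.40.
So DOL = total CM / EBIT = €15,560,222.40 / €10,361,822.40 = 1.5017.
Operating income changes by 1.5017 × +10.5% = +15.8%.

+15.8%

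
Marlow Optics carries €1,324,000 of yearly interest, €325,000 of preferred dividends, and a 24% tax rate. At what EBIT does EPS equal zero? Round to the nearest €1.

Grossing the preferred dividend up to pre-tax terms: €325,000 / (1 − 0.24) = €427,631.58.
Financial break-even EBIT = interest + D_p ÷ (1 − t) = €1,324,000 + €427,631.58 = €1,751,631.58.

€1,751,632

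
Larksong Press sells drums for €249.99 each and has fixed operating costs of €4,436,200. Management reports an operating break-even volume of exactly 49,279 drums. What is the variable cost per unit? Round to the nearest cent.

€159.97

Contribution per unit must be FC / Q = €4,436,200 / 49,279 = €90.0221.
Variable cost per unit = €249.99 − €90.0221 = €159.97.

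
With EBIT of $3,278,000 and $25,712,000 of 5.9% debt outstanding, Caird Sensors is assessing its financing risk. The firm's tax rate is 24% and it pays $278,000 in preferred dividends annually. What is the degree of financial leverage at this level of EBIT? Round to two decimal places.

2.35

Interest = $1,517,008.00.
Preferred dividends grossed up pre-tax: $278,000 / (1 − 0.24) = $365,789.47.
DFL = EBIT ÷ [EBIT − I − D_p/(1−t)] = $3,278,000 ÷ [$3,278,000 − $1,517,008.00 − $365,789.47] = $3,278,000 ÷ $1,395,202.53 = 2.3495.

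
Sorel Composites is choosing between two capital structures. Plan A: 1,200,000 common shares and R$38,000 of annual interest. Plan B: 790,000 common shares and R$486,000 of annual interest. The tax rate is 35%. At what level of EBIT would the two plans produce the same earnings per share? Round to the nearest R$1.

R$1,349,220

At indifference, (EBIT − 38,000)(1 − t)/1,200,000 = (EBIT − 486,000)(1 − t)/790,000.
Cancelling (1 − t) and cross-multiplying: 790,000·(EBIT − 38,000) = 1,200,000·(EBIT − 486,000).
EBIT × (1,200,000 − 790,000) = 486,000 × 1,200,000 − 38,000 × 790,000 = 553,180,000,000, so EBIT = 553,180,000,000 ÷ 410,000 = 1,349,219.51.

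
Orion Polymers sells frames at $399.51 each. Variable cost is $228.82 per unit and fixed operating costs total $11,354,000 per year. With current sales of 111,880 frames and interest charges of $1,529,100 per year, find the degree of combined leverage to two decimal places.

Total contribution margin = 111,880 × $170.69 = $19,096,797.20.
Operating income = contribution − fixed costs = $19,096,797.20 − $11,354,000 = $7,742,797.20. Interest = $1,529,100.00.
DOL = $19,096,797.20 ÷ $7,742,797.20 = 2.4664; DFL = $7,742,797.20 ÷ $6,213,697.20 = 1.2461.
Combined leverage = 2.4664 × 1.2461 = 3.0734.

3.07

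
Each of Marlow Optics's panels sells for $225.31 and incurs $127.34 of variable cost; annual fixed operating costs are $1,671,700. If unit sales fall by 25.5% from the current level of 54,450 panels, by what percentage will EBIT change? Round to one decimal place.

-37.1%

Total contribution margin = 54,450 × $97.97 = $5,334,466.50.
Subtracting fixed costs: EBIT = $5,334,466.50 − $1,671,700 = $3,662,766.50.
Degree of operating leverage = $5,334,466.50 / $3,662,766.50 = 1.4564.
%ΔEBIT = DOL × %ΔSales = 1.4564 × -25.5% = -37.1%.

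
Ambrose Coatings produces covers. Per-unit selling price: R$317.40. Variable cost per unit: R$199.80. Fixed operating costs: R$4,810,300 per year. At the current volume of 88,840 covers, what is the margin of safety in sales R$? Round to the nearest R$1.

Contribution margin per unit = R$317.40 − R$199.80 = R$117.60. Break-even units = R$4,810,300 ÷ R$117.60 = 40,903.91; break-even revenue = 40,903.91 × R$317.40 = R$12,982,901.53.
Current sales = 88,840 × R$317.40 = R$28,197,816.00.
Margin of safety = R$28,197,816.00 − R$12,982,901.53 = R$15,214,914.

R$15,214,914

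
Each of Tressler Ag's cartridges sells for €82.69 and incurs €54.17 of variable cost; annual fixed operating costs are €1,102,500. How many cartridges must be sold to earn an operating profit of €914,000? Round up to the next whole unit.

70,705 cartridges

Each unit contributes €82.69 − €54.17 = €28.52.
Units = (FC + target) / CM = (€1,102,500 + €914,000) / €28.52 = 70,704.77, so 70,705 cartridges.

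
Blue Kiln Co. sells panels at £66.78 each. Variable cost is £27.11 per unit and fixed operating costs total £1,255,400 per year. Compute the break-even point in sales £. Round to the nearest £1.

£2,113,325

CM per unit = £66.78 − £27.11 = £39.67; CM ratio = £39.67 / £66.78 = 0.5940.
Break-even sales = FC ÷ CM ratio = £1,255,400 × £66.78 / £39.67 = £2,113,325.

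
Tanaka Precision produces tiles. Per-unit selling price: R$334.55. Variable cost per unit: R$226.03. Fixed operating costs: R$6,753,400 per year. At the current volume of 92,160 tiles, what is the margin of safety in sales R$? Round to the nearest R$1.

R$10,012,464

Each unit contributes R$334.55 − R$226.03 = R$108.52. Break-even units = R$6,753,400 ÷ R$108.52 = 62,231.85; break-even revenue = 62,231.85 × R$334.55 = R$20,819,664.30.
Actual sales revenue = 92,160 × R$334.55 = R$30,832,128.00.
Margin of safety = R$30,832,128.00 − R$20,819,664.30 = R$10,012,464.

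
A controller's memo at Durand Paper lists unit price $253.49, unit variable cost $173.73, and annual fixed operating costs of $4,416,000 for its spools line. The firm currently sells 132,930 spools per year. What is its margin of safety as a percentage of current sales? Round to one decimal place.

Each unit contributes $253.49 − $173.73 = $79.76. Break-even units = $4,416,000 ÷ $79.76 = 55,366.10; break-even revenue = 55,366.10 × $253.49 = $14,034,752.26.
Current sales = 132,930 × $253.49 = $33,696,425.70.
Margin of safety = ($33,696,425.70 − $14,034,752.26) ÷ $33,696,425.70 = 58.3%.

58.3%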